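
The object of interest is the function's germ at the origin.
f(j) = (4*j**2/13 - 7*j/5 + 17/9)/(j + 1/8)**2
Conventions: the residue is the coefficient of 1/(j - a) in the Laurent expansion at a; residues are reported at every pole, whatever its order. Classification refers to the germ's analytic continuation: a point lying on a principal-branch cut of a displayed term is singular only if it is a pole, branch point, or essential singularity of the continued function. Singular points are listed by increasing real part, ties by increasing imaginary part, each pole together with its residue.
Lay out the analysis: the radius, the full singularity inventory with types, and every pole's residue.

Denominator factor (j + 1/8)^2: pole of order 2 at -1/8, modulus 1/8.
The radius of convergence is the smallest modulus among the singular points: 1/8.
At the order-2 pole -1/8 set g(j) = (j - (-1/8))^2*f(j) = 4*j**2/13 - 7*j/5 + 17/9.
Order-2 pole: residue = g'(a); g'(-1/8) = -96/65, so the residue is -96/65.

Radius of convergence at 0: 1/8.
At -1/8: a pole of order 2; residue -96/65.


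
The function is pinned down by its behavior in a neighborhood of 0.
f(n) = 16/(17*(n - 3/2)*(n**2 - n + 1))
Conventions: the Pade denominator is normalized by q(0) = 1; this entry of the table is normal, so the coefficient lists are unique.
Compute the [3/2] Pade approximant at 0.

The Pade approximant has numerator coefficients [-32/51, -320/629, -640/1887, -256/1887]; denominator coefficients [1, -95/111, 95/111].

Taylor coefficients needed (expand at 0): a_0 = -32/51, a_1 = -160/153, a_2 = -320/459, a_3 = 224/1377, a_4 = 3040/4131, a_5 = 6080/12393.
Write the denominator as Q(n) = 1 + q1*n + q2*n^2. Requiring Q*f - P = O(n^6) with deg P <= 3 kills the coefficients of n^4..n^5 in Q*f:
  n^4: a_4 + q1*a_3 + q2*a_2 = 0, i.e. 3040/4131 + (224/1377)*q1 + (-320/459)*q2 = 0.
  n^5: a_5 + q1*a_4 + q2*a_3 = 0, i.e. 6080/12393 + (3040/4131)*q1 + (224/1377)*q2 = 0.
Solving this linear system: q1 = -95/111, q2 = 95/111.
The numerator is Q*f truncated at degree 3: P0 = a_0 = -32/51; P1 = a_1 + q1*a_0 = -320/629; P2 = a_2 + q1*a_1 + q2*a_0 = -640/1887; P3 = a_3 + q1*a_2 + q2*a_1 = -256/1887.


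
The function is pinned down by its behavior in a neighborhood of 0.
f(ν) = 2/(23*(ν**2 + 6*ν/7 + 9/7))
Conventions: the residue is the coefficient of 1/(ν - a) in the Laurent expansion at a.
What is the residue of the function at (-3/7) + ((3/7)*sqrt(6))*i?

The factor ν**2 + 6*ν/7 + 9/7 splits as (ν - a)(ν - a') with a = (-3/7) + ((3/7)*sqrt(6))*i, a' = (-3/7) - ((3/7)*sqrt(6))*i. At the order-1 pole a set g(ν) = (ν - a)*f(ν) = [2/23] / (ν - a').
Simple pole: residue = g(a) at a = (-3/7) + ((3/7)*sqrt(6))*i, which is -((7/414)*sqrt(6))*i.

The residue is -((7/414)*sqrt(6))*i.


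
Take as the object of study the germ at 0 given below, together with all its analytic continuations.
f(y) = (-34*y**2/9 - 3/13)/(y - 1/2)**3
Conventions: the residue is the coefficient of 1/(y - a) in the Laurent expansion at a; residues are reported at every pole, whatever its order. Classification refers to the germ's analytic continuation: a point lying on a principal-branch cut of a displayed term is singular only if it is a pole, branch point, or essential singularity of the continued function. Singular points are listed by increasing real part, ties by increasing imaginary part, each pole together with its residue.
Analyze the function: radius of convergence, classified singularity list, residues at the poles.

Radius of convergence at 0: 1/2.
At 1/2: a pole of order 3; residue -34/9.

Denominator factor (y - 1/2)^3: pole of order 3 at 1/2, modulus 1/2.
The radius of convergence is the smallest modulus among the singular points: 1/2.
At the order-3 pole 1/2 set g(y) = (y - (1/2))^3*f(y) = -34*y**2/9 - 3/13.
Order-3 pole: residue = g''(a)/2; g''(1/2) = -68/9, so the residue is -34/9.


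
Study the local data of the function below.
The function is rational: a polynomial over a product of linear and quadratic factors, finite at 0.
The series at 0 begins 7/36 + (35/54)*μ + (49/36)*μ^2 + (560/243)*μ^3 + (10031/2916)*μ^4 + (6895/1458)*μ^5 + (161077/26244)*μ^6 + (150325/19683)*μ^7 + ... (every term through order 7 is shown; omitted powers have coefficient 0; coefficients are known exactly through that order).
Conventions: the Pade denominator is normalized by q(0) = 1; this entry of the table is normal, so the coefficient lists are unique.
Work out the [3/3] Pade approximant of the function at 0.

Taylor coefficients needed (read off): a_0 = 7/36, a_1 = 35/54, a_2 = 49/36, a_3 = 560/243, a_4 = 10031/2916, a_5 = 6895/1458, a_6 = 161077/26244.
Write the denominator as Q(μ) = 1 + q1*μ + q2*μ^2 + q3*μ^3. Requiring Q*f - P = O(μ^7) with deg P <= 3 kills the coefficients of μ^4..μ^6 in Q*f:
  μ^4: a_4 + q1*a_3 + q2*a_2 + q3*a_1 = 0, i.e. 10031/2916 + (560/243)*q1 + (49/36)*q2 + (35/54)*q3 = 0.
  μ^5: a_5 + q1*a_4 + q2*a_3 + q3*a_2 = 0, i.e. 6895/1458 + (10031/2916)*q1 + (560/243)*q2 + (49/36)*q3 = 0.
  μ^6: a_6 + q1*a_5 + q2*a_4 + q3*a_3 = 0, i.e. 161077/26244 + (6895/1458)*q1 + (10031/2916)*q2 + (560/243)*q3 = 0.
Solving this linear system: q1 = -1411/480, q2 = 421/144, q3 = -1433/1440.
The numerator is Q*f truncated at degree 3: P0 = a_0 = 7/36; P1 = a_1 + q1*a_0 = 49/640; P2 = a_2 + q1*a_1 + q2*a_0 = 7/288; P3 = a_3 + q1*a_2 + q2*a_1 + q3*a_0 = 7/1440.

The Pade approximant has numerator coefficients [7/36, 49/640, 7/288, 7/1440]; denominator coefficients [1, -1411/480, 421/144, -1433/1440].


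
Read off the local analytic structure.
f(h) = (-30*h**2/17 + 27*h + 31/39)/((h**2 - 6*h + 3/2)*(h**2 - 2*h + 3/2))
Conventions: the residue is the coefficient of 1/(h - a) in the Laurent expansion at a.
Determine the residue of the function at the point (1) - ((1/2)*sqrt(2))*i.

The factor h**2 - 2*h + 3/2 splits as (h - a)(h - a') with a = (1) - ((1/2)*sqrt(2))*i, a' = (1) + ((1/2)*sqrt(2))*i. At the order-1 pole a set g(h) = (h - a)*f(h) = [(-30*h**2/17 + 27*h + 31/39)/(h**2 - 6*h + 3/2)] / (h - a').
Simple pole: residue = g(a) at a = (1) - ((1/2)*sqrt(2))*i, which is (1141/3978) - ((51247/15912)*sqrt(2))*i.

The residue is (1141/3978) - ((51247/15912)*sqrt(2))*i.


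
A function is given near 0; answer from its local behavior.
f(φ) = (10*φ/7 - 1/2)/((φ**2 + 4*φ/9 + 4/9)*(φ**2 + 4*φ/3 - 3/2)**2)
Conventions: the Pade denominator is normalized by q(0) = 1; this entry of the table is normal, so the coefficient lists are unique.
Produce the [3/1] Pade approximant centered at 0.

Taylor coefficients needed (expand at 0): a_0 = -1/2, a_1 = 131/126, a_2 = 167/216, a_3 = -20491/20412, a_4 = 4363549/1469664.
Write the denominator as Q(φ) = 1 + q1*φ. Requiring Q*f - P = O(φ^5) with deg P <= 3 kills the coefficients of φ^4..φ^4 in Q*f:
  φ^4: a_4 + q1*a_3 = 0, i.e. 4363549/1469664 + (-20491/20412)*q1 = 0.
Solving this linear system: q1 = 4363549/1475352.
The numerator is Q*f truncated at degree 3: P0 = a_0 = -1/2; P1 = a_1 + q1*a_0 = -3023425/6884976; P2 = a_2 + q1*a_1 = 715348793/185894352; P3 = a_3 + q1*a_2 = 8584869047/6692196672.

The Pade approximant has numerator coefficients [-1/2, -3023425/6884976, 715348793/185894352, 8584869047/6692196672]; denominator coefficients [1, 4363549/1475352].


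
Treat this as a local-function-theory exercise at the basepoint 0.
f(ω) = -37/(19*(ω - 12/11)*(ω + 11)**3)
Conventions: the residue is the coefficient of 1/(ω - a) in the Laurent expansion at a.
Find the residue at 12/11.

At the order-1 pole 12/11 set g(ω) = (ω - (12/11))*f(ω) = -37/(19*(ω + 11)**3).
Simple pole: residue = g(a) at a = 12/11, which is -49247/44700103.

The residue is -49247/44700103.


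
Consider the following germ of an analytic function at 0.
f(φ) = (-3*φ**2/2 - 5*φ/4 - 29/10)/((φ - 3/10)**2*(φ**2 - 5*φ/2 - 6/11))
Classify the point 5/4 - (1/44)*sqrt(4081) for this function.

The denominator factor φ**2 - 5*φ/2 - 6/11 vanishes at 5/4 - (1/44)*sqrt(4081) and appears to the power 1; the numerator there equals -2193/220 + (5/44)*sqrt(4081), nonzero, and no other factor vanishes.
Hence a pole whose order is the multiplicity, 1.

The point is a pole of order 1.


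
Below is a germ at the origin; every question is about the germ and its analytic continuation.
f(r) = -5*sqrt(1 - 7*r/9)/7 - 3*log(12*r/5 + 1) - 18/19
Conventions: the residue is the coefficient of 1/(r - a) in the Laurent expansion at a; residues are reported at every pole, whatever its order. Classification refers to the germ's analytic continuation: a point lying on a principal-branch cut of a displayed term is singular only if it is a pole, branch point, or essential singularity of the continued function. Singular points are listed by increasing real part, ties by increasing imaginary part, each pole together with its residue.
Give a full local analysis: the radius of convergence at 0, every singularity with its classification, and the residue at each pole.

Radius of convergence at 0: 5/12.
At -5/12: a logarithmic branch point.
At 9/7: an algebraic (square-root) branch point.

Branch term (-5/7)*sqrt(1 - r/(9/7)): its argument vanishes at r = 9/7, a square-root branch point, modulus 9/7.
Branch term (-3)*log(1 - r/(-5/12)): its argument vanishes at r = -5/12, a logarithmic branch point, modulus 5/12.
The radius of convergence is the smallest modulus among the singular points: 5/12.
List the singular points by increasing real part (a conjugate pair: the negative imaginary part first).


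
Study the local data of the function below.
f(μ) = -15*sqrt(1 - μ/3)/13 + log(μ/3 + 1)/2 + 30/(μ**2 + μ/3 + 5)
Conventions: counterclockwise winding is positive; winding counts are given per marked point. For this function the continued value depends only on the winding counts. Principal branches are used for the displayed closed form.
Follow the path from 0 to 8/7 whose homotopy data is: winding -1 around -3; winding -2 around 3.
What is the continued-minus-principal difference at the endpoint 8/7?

The rational part is single-valued and drops out of the difference; each branch term changes only by its own monodromy.
(-15/13)*sqrt(1 - μ/(3)): winding -2 is even, the square root returns to the same sheet, contribution 0.
(1/2)*log(1 - μ/(-3)): each positive loop around -3 adds 2*pi*i to the log, so winding -1 contributes (1/2)*(-1)*2*pi*i = -pi*i.
Summing the contributions at μ = 8/7 gives -pi*i.

Continued minus principal equals -pi*i.


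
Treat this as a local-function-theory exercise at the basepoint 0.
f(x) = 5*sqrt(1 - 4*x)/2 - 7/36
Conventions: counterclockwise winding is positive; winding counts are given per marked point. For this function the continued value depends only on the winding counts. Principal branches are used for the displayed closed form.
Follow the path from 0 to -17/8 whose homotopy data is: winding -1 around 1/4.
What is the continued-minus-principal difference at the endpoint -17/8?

Continued minus principal equals -(5/2)*sqrt(38).

The rational part is single-valued and drops out of the difference; each branch term changes only by its own monodromy.
(5/2)*sqrt(1 - x/(1/4)): winding -1 is odd, the square root flips sign, contributing -2*(5/2)*sqrt(1 - (-17/8)/(1/4)) = -2*(5/2)*sqrt(19/2) = -(5/2)*sqrt(38).
Summing the contributions at x = -17/8 gives -(5/2)*sqrt(38).


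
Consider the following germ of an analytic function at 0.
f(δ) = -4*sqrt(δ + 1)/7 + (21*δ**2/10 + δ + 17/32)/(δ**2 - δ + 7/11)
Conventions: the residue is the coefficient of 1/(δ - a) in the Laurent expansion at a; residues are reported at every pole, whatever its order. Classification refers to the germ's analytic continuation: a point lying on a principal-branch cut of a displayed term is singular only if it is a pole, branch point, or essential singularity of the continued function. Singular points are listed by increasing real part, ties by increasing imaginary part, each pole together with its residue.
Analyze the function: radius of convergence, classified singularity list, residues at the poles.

Denominator factor (δ**2 - δ + 7/11): discriminant -17/11, complex-conjugate roots (1/2) + ((1/22)*sqrt(187))*i and (1/2) - ((1/22)*sqrt(187))*i; poles of order 1, moduli (1/11)*sqrt(77) and (1/11)*sqrt(77).
Branch term (-4/7)*sqrt(1 - δ/(-1)): its argument vanishes at δ = -1, a square-root branch point, modulus 1.
The radius of convergence is the smallest modulus among the singular points: (1/11)*sqrt(77).
The branch term is analytic at (1/2) - ((1/22)*sqrt(187))*i and contributes nothing to the residue; only the rational part matters.
The factor δ**2 - δ + 7/11 splits as (δ - a)(δ - a') with a = (1/2) - ((1/22)*sqrt(187))*i, a' = (1/2) + ((1/22)*sqrt(187))*i. At the order-1 pole a set g(δ) = (δ - a)*(rational part) = [21*δ**2/10 + δ + 17/32] / (δ - a').
Simple pole: residue = g(a) at a = (1/2) - ((1/22)*sqrt(187))*i, which is (31/20) + ((1311/29920)*sqrt(187))*i.
The branch term is analytic at (1/2) + ((1/22)*sqrt(187))*i and contributes nothing to the residue; only the rational part matters.
The factor δ**2 - δ + 7/11 splits as (δ - a)(δ - a') with a = (1/2) + ((1/22)*sqrt(187))*i, a' = (1/2) - ((1/22)*sqrt(187))*i. At the order-1 pole a set g(δ) = (δ - a)*(rational part) = [21*δ**2/10 + δ + 17/32] / (δ - a').
Simple pole: residue = g(a) at a = (1/2) + ((1/22)*sqrt(187))*i, which is (31/20) - ((1311/29920)*sqrt(187))*i.
List the singular points by increasing real part (a conjugate pair: the negative imaginary part first).

Radius of convergence at 0: (1/11)*sqrt(77).
At -1: an algebraic (square-root) branch point.
At (1/2) - ((1/22)*sqrt(187))*i: a pole of order 1; residue (31/20) + ((1311/29920)*sqrt(187))*i.
At (1/2) + ((1/22)*sqrt(187))*i: a pole of order 1; residue (31/20) - ((1311/29920)*sqrt(187))*i.


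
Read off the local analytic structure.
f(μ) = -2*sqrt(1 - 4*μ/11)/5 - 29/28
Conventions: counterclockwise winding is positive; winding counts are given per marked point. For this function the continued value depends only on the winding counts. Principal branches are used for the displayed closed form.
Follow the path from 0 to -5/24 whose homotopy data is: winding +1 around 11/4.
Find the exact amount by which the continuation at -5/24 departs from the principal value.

The rational part is single-valued and drops out of the difference; each branch term changes only by its own monodromy.
(-2/5)*sqrt(1 - μ/(11/4)): winding +1 is odd, the square root flips sign, contributing -2*(-2/5)*sqrt(1 - (-5/24)/(11/4)) = -2*(-2/5)*sqrt(71/66) = (2/165)*sqrt(4686).
Summing the contributions at μ = -5/24 gives (2/165)*sqrt(4686).

Continued minus principal equals (2/165)*sqrt(4686).


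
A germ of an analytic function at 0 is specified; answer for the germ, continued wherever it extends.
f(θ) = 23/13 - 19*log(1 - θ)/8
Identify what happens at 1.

The term (-19/8)*log(1 - θ/(1)) has argument 1 - 1/(1) = 0 at 1: a logarithmic (infinitely-sheeted) branch point; the remaining terms are analytic or single-valued there.

The point is a logarithmic branch point.


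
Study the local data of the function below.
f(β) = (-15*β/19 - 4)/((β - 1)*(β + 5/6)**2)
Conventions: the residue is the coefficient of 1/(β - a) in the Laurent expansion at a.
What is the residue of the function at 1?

The residue is -3276/2299.

At the order-1 pole 1 set g(β) = (β - (1))*f(β) = (-15*β/19 - 4)/(β + 5/6)**2.
Simple pole: residue = g(a) at a = 1, which is -3276/2299.


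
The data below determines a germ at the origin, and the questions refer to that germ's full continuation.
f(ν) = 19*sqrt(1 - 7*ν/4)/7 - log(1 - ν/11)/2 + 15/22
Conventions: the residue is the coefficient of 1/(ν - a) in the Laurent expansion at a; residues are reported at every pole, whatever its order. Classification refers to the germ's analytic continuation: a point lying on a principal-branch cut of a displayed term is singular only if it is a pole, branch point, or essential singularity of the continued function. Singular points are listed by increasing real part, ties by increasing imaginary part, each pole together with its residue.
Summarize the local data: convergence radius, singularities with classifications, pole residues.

Branch term (19/7)*sqrt(1 - ν/(4/7)): its argument vanishes at ν = 4/7, a square-root branch point, modulus 4/7.
Branch term (-1/2)*log(1 - ν/(11)): its argument vanishes at ν = 11, a logarithmic branch point, modulus 11.
The radius of convergence is the smallest modulus among the singular points: 4/7.
List the singular points by increasing real part (a conjugate pair: the negative imaginary part first).

Radius of convergence at 0: 4/7.
At 4/7: an algebraic (square-root) branch point.
At 11: a logarithmic branch point.


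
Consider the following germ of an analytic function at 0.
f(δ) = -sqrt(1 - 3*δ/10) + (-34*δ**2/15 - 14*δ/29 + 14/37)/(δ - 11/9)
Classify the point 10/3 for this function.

The point is an algebraic (square-root) branch point.

The term (-1)*sqrt(1 - δ/(10/3)) has argument 1 - 10/3/(10/3) = 0 at 10/3: a square-root (algebraic, two-sheeted) branch point; the remaining terms are analytic or single-valued there.


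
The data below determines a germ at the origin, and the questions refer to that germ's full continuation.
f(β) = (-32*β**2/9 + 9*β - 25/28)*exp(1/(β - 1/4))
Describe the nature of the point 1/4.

The exponent 1/(β - (1/4)) has a pole at 1/4, so exp(1/(β - (1/4))) takes every nonzero value near it: an essential singularity (not a pole of any order).

The point is an essential singularity.


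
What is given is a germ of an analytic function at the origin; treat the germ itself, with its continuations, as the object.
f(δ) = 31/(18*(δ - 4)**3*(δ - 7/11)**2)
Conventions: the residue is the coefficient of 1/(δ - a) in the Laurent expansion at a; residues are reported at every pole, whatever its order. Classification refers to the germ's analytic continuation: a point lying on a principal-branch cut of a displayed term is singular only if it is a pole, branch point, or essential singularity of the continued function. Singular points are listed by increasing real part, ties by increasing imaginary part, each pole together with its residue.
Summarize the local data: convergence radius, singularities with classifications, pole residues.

Denominator factor (δ - 7/11)^2: pole of order 2 at 7/11, modulus 7/11.
Denominator factor (δ - 4)^3: pole of order 3 at 4, modulus 4.
The radius of convergence is the smallest modulus among the singular points: 7/11.
At the order-2 pole 7/11 set g(δ) = (δ - (7/11))^2*f(δ) = 31/(18*(δ - 4)**3).
Order-2 pole: residue = g'(a); g'(7/11) = -453871/11244966, so the residue is -453871/11244966.
At the order-3 pole 4 set g(δ) = (δ - (4))^3*f(δ) = 31/(18*(δ - 7/11)**2).
Order-3 pole: residue = g''(a)/2; g''(4) = 453871/5622483, so the residue is 453871/11244966.
List the singular points by increasing real part (a conjugate pair: the negative imaginary part first).

Radius of convergence at 0: 7/11.
At 7/11: a pole of order 2; residue -453871/11244966.
At 4: a pole of order 3; residue 453871/11244966.


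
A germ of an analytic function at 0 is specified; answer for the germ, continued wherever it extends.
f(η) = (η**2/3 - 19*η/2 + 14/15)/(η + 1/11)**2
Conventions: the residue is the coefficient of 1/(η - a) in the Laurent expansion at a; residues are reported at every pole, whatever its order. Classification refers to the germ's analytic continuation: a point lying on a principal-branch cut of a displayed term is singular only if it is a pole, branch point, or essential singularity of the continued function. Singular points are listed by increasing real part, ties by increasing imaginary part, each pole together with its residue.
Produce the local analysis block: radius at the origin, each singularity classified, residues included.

Denominator factor (η + 1/11)^2: pole of order 2 at -1/11, modulus 1/11.
The radius of convergence is the smallest modulus among the singular points: 1/11.
At the order-2 pole -1/11 set g(η) = (η - (-1/11))^2*f(η) = η**2/3 - 19*η/2 + 14/15.
Order-2 pole: residue = g'(a); g'(-1/11) = -631/66, so the residue is -631/66.

Radius of convergence at 0: 1/11.
At -1/11: a pole of order 2; residue -631/66.


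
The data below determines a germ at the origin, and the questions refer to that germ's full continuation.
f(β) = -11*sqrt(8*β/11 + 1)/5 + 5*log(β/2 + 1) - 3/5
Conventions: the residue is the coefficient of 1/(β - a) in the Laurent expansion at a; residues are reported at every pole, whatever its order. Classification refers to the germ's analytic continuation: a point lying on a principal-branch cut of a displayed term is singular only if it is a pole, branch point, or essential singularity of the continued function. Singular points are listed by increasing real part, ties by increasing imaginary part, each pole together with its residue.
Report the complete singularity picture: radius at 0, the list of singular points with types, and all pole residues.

Branch term (-11/5)*sqrt(1 - β/(-11/8)): its argument vanishes at β = -11/8, a square-root branch point, modulus 11/8.
Branch term (5)*log(1 - β/(-2)): its argument vanishes at β = -2, a logarithmic branch point, modulus 2.
The radius of convergence is the smallest modulus among the singular points: 11/8.
List the singular points by increasing real part (a conjugate pair: the negative imaginary part first).

Radius of convergence at 0: 11/8.
At -2: a logarithmic branch point.
At -11/8: an algebraic (square-root) branch point.


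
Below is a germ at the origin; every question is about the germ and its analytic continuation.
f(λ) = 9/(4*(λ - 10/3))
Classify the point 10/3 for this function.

The denominator factor λ - 10/3 vanishes at 10/3 and appears to the power 1; the numerator there equals 9/4, nonzero, and no other factor vanishes.
Hence a pole whose order is the multiplicity, 1.

The point is a pole of order 1.


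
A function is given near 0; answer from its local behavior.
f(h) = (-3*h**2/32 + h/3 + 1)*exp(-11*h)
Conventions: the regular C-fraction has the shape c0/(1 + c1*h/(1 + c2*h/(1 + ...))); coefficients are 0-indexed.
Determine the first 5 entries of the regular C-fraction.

Taylor coefficients (expand at 0): a_0 = 1, a_1 = -32/3, a_2 = 5447/96, a_3 = -19261/96, a_4 = 305525/576.
c0 = a_0 = 1. Peel one level at a time: if S = 1 + c*h/S' with S'(0) = 1, then c is the h-coefficient of S and S' = c*h/(S - 1).
S_1 = c0/f = 1 + (32/3)*h + (16427/288)*h^2 + ...; c1 = 32/3.
S_2 = c1*h/(S_1 - 1) = 1 + (-16427/3072)*h + (9946545/1048576)*h^2 + ...; c2 = -16427/3072.
S_3 = c2*h/(S_2 - 1) = 1 + (29839635/16821248)*h + (27384384469/8635082528)*h^2 + ...; c3 = 29839635/16821248.
S_4 = c3*h/(S_3 - 1) = 1 + (-876300303008/490175684145)*h + ...; c4 = -876300303008/490175684145.

The regular C-fraction coefficients are [1, 32/3, -16427/3072, 29839635/16821248, -876300303008/490175684145].


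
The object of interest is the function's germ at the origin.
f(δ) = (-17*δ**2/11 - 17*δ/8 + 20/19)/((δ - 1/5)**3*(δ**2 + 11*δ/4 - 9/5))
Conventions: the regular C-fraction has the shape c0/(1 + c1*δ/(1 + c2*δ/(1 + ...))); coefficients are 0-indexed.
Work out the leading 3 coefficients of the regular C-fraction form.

The regular C-fraction coefficients are [12500/171, -20893/1440, 176240131/36771680].

Taylor coefficients (expand at 0): a_0 = 12500/171, a_1 = 13058125/12312, a_2 = 50242668125/4875552.
c0 = a_0 = 12500/171. Peel one level at a time: if S = 1 + c*δ/S' with S'(0) = 1, then c is the δ-coefficient of S and S' = c*δ/(S - 1).
S_1 = c0/f = 1 + (-20893/1440)*δ + (176240131/2534400)*δ^2 + ...; c1 = -20893/1440.
S_2 = c1*δ/(S_1 - 1) = 1 + (176240131/36771680)*δ + ...; c2 = 176240131/36771680.


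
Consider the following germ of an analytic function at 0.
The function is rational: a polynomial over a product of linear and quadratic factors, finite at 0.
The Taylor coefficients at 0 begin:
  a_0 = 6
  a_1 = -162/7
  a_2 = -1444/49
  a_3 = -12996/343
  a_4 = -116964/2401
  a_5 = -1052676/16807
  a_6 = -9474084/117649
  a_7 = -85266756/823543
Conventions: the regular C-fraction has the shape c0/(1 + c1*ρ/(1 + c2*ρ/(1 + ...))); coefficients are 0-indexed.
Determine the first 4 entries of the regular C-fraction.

Taylor coefficients (read off): a_0 = 6, a_1 = -162/7, a_2 = -1444/49, a_3 = -12996/343.
c0 = a_0 = 6. Peel one level at a time: if S = 1 + c*ρ/S' with S'(0) = 1, then c is the ρ-coefficient of S and S' = c*ρ/(S - 1).
S_1 = c0/f = 1 + (27/7)*ρ + (2909/147)*ρ^2 + ...; c1 = 27/7.
S_2 = c1*ρ/(S_1 - 1) = 1 + (-2909/567)*ρ + (-722/45927)*ρ^2 + ...; c2 = -2909/567.
S_3 = c2*ρ/(S_2 - 1) = 1 + (-722/235629)*ρ + ...; c3 = -722/235629.

The regular C-fraction coefficients are [6, 27/7, -2909/567, -722/235629].


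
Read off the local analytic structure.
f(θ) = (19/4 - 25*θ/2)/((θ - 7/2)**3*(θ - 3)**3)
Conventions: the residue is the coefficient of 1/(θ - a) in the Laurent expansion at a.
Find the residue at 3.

At the order-3 pole 3 set g(θ) = (θ - (3))^3*f(θ) = (19/4 - 25*θ/2)/(θ - 7/2)**3.
Order-3 pole: residue = g''(a)/2; g''(3) = 13776, so the residue is 6888.

The residue is 6888.


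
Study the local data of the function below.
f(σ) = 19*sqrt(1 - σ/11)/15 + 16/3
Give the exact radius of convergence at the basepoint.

The radius of convergence is 11.

Branch term (19/15)*sqrt(1 - σ/(11)): its argument vanishes at σ = 11, a square-root branch point, modulus 11.
The radius of convergence is the smallest modulus among the singular points: 11.


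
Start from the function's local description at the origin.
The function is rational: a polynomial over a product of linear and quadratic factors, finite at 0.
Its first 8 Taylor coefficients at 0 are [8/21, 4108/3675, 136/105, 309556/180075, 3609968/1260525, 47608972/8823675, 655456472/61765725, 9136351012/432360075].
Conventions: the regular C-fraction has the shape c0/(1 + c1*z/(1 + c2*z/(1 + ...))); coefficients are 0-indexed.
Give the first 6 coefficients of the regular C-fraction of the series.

Taylor coefficients (read off): a_0 = 8/21, a_1 = 4108/3675, a_2 = 136/105, a_3 = 309556/180075, a_4 = 3609968/1260525, a_5 = 47608972/8823675.
c0 = a_0 = 8/21. Peel one level at a time: if S = 1 + c*z/S' with S'(0) = 1, then c is the z-coefficient of S and S' = c*z/(S - 1).
S_1 = c0/f = 1 + (-1027/350)*z + (638229/122500)*z^2 + ...; c1 = -1027/350.
S_2 = c1*z/(S_1 - 1) = 1 + (638229/359450)*z + (-10089603/51681721)*z^2 + ...; c2 = 638229/359450.
S_3 = c2*z/(S_2 - 1) = 1 + (168160050/1529409427)*z + (102656436300/316817088343)*z^2 + ...; c3 = 168160050/1529409427.
S_4 = c3*z/(S_3 - 1) = 1 + (-234284800178/79499718927)*z + (468569600356/139643468721)*z^2 + ...; c4 = -234284800178/79499718927.
S_5 = c4*z/(S_4 - 1) = 1 + (425486/373689)*z + ...; c5 = 425486/373689.

The regular C-fraction coefficients are [8/21, -1027/350, 638229/359450, 168160050/1529409427, -234284800178/79499718927, 425486/373689].


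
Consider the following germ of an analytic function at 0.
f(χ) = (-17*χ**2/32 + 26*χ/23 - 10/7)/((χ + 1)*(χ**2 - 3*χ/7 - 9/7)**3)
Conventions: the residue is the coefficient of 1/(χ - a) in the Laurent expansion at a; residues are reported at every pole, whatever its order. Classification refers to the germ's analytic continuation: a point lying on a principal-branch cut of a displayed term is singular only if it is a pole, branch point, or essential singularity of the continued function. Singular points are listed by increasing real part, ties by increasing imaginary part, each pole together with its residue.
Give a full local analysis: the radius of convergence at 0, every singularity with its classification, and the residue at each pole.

Denominator factor (χ**2 - 3*χ/7 - 9/7)^3: discriminant 261/49, real irrational roots 3/14 + (3/14)*sqrt(29) and 3/14 - (3/14)*sqrt(29); poles of order 3, moduli 3/14 + (3/14)*sqrt(29) and -3/14 + (3/14)*sqrt(29).
Denominator factor (χ + 1): pole of order 1 at -1, modulus 1.
The radius of convergence is the smallest modulus among the singular points: -3/14 + (3/14)*sqrt(29).
At the order-1 pole -1 set g(χ) = (χ - (-1))*f(χ) = (-17*χ**2/32 + 26*χ/23 - 10/7)/(χ**2 - 3*χ/7 - 9/7)**3.
Simple pole: residue = g(a) at a = -1, which is -780129/736.
The factor χ**2 - 3*χ/7 - 9/7 splits as (χ - a)(χ - a') with a = 3/14 - (3/14)*sqrt(29), a' = 3/14 + (3/14)*sqrt(29). At the order-3 pole a set g(χ) = (χ - a)^3*f(χ) = [(-17*χ**2/32 + 26*χ/23 - 10/7)/(χ + 1)] / (χ - a')^3.
Order-3 pole: residue = g''(a)/2; g''(3/14 - (3/14)*sqrt(29)) = 780129/736 + (286214373193/1453974624)*sqrt(29), so the residue is 780129/1472 + (286214373193/2907949248)*sqrt(29).
The factor χ**2 - 3*χ/7 - 9/7 splits as (χ - a)(χ - a') with a = 3/14 + (3/14)*sqrt(29), a' = 3/14 - (3/14)*sqrt(29). At the order-3 pole a set g(χ) = (χ - a)^3*f(χ) = [(-17*χ**2/32 + 26*χ/23 - 10/7)/(χ + 1)] / (χ - a')^3.
Order-3 pole: residue = g''(a)/2; g''(3/14 + (3/14)*sqrt(29)) = 780129/736 - (286214373193/1453974624)*sqrt(29), so the residue is 780129/1472 - (286214373193/2907949248)*sqrt(29).
List the singular points by increasing real part (a conjugate pair: the negative imaginary part first).

Radius of convergence at 0: -3/14 + (3/14)*sqrt(29).
At -1: a pole of order 1; residue -780129/736.
At 3/14 - (3/14)*sqrt(29): a pole of order 3; residue 780129/1472 + (286214373193/2907949248)*sqrt(29).
At 3/14 + (3/14)*sqrt(29): a pole of order 3; residue 780129/1472 - (286214373193/2907949248)*sqrt(29).


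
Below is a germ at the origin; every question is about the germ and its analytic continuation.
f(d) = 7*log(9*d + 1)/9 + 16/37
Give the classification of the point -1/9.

The point is a logarithmic branch point.

The term (7/9)*log(1 - d/(-1/9)) has argument 1 - -1/9/(-1/9) = 0 at -1/9: a logarithmic (infinitely-sheeted) branch point; the remaining terms are analytic or single-valued there.


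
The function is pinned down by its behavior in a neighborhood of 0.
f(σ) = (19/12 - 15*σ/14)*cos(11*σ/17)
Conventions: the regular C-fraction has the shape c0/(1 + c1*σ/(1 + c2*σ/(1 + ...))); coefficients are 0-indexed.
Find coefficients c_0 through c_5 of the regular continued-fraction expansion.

Taylor coefficients (expand at 0): a_0 = 19/12, a_1 = -15/14, a_2 = -2299/6936, a_3 = 1815/8092, a_4 = 278179/24054048, a_5 = -73205/9354352.
c0 = a_0 = 19/12. Peel one level at a time: if S = 1 + c*σ/S' with S'(0) = 1, then c is the σ-coefficient of S and S' = c*σ/(S - 1).
S_1 = c0/f = 1 + (90/133)*σ + (6822169/10224242)*σ^2 + ...; c1 = 90/133.
S_2 = c1*σ/(S_1 - 1) = 1 + (-6822169/6918660)*σ + (825482449/2706080400)*σ^2 + ...; c2 = -6822169/6918660.
S_3 = c2*σ/(S_2 - 1) = 1 + (16093/52020)*σ + (-1294923245/23659282092)*σ^2 + ...; c3 = 16093/52020.
S_4 = c3*σ/(S_3 - 1) = 1 + (1206975/6822169)*σ + (-4115217880125/46541989864561)*σ^2 + ...; c4 = 1206975/6822169.
S_5 = c4*σ/(S_4 - 1) = 1 + (453467535/907348477)*σ + ...; c5 = 453467535/907348477.

The regular C-fraction coefficients are [19/12, 90/133, -6822169/6918660, 16093/52020, 1206975/6822169, 453467535/907348477].


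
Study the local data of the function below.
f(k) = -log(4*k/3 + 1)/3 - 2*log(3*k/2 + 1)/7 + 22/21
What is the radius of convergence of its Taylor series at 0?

The radius of convergence is 2/3.

Branch term (-2/7)*log(1 - k/(-2/3)): its argument vanishes at k = -2/3, a logarithmic branch point, modulus 2/3.
Branch term (-1/3)*log(1 - k/(-3/4)): its argument vanishes at k = -3/4, a logarithmic branch point, modulus 3/4.
The radius of convergence is the smallest modulus among the singular points: 2/3.


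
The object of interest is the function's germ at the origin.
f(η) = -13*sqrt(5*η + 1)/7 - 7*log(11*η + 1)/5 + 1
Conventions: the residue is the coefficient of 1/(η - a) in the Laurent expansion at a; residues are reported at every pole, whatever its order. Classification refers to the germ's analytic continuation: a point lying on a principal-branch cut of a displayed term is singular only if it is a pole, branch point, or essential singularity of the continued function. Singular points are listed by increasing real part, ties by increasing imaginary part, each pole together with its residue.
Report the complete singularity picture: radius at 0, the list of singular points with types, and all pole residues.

Radius of convergence at 0: 1/11.
At -1/5: an algebraic (square-root) branch point.
At -1/11: a logarithmic branch point.

Branch term (-13/7)*sqrt(1 - η/(-1/5)): its argument vanishes at η = -1/5, a square-root branch point, modulus 1/5.
Branch term (-7/5)*log(1 - η/(-1/11)): its argument vanishes at η = -1/11, a logarithmic branch point, modulus 1/11.
The radius of convergence is the smallest modulus among the singular points: 1/11.
List the singular points by increasing real part (a conjugate pair: the negative imaginary part first).


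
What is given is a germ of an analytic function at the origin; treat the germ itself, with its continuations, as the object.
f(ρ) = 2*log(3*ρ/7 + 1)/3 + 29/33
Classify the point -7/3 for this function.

The point is a logarithmic branch point.

The term (2/3)*log(1 - ρ/(-7/3)) has argument 1 - -7/3/(-7/3) = 0 at -7/3: a logarithmic (infinitely-sheeted) branch point; the remaining terms are analytic or single-valued there.


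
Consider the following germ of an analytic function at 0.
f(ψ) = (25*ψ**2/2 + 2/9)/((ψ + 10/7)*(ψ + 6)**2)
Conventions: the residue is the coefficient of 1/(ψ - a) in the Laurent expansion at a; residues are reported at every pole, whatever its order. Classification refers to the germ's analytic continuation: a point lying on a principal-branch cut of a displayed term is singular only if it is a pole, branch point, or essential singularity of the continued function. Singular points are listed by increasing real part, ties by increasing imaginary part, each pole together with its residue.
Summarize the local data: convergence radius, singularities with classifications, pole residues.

Radius of convergence at 0: 10/7.
At -6: a pole of order 2; residue 25963/2304.
At -10/7: a pole of order 1; residue 2837/2304.

Denominator factor (ψ + 10/7): pole of order 1 at -10/7, modulus 10/7.
Denominator factor (ψ + 6)^2: pole of order 2 at -6, modulus 6.
The radius of convergence is the smallest modulus among the singular points: 10/7.
At the order-2 pole -6 set g(ψ) = (ψ - (-6))^2*f(ψ) = (25*ψ**2/2 + 2/9)/(ψ + 10/7).
Order-2 pole: residue = g'(a); g'(-6) = 25963/2304, so the residue is 25963/2304.
At the order-1 pole -10/7 set g(ψ) = (ψ - (-10/7))*f(ψ) = (25*ψ**2/2 + 2/9)/(ψ + 6)**2.
Simple pole: residue = g(a) at a = -10/7, which is 2837/2304.
List the singular points by increasing real part (a conjugate pair: the negative imaginary part first).


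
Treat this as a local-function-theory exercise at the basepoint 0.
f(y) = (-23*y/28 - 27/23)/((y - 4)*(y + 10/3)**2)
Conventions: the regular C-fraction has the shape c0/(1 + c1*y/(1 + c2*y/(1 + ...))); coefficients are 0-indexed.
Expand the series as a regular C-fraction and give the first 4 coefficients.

Taylor coefficients (expand at 0): a_0 = 243/9200, a_1 = 5949/644000, a_2 = -3033/1840000, a_3 = 444483/257600000.
c0 = a_0 = 243/9200. Peel one level at a time: if S = 1 + c*y/S' with S'(0) = 1, then c is the y-coefficient of S and S' = c*y/(S - 1).
S_1 = c0/f = 1 + (-661/1890)*y + (1319693/7144200)*y^2 + ...; c1 = -661/1890.
S_2 = c1*y/(S_1 - 1) = 1 + (1319693/2498580)*y + (-13539963/87384200)*y^2 + ...; c2 = 1319693/2498580.
S_3 = c2*y/(S_2 - 1) = 1 + (2559053007/8723170730)*y + ...; c3 = 2559053007/8723170730.

The regular C-fraction coefficients are [243/9200, -661/1890, 1319693/2498580, 2559053007/8723170730].


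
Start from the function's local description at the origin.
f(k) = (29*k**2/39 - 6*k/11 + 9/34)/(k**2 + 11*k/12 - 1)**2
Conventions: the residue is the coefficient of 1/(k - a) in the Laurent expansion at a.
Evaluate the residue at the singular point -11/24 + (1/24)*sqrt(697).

The factor k**2 + 11*k/12 - 1 splits as (k - a)(k - a') with a = -11/24 + (1/24)*sqrt(697), a' = -11/24 - (1/24)*sqrt(697). At the order-2 pole a set g(k) = (k - a)^2*f(k) = [29*k**2/39 - 6*k/11 + 9/34] / (k - a')^2.
Order-2 pole: residue = g'(a); g'(-11/24 + (1/24)*sqrt(697)) = (174816/107363789)*sqrt(697), so the residue is (174816/107363789)*sqrt(697).

The residue is (174816/107363789)*sqrt(697).


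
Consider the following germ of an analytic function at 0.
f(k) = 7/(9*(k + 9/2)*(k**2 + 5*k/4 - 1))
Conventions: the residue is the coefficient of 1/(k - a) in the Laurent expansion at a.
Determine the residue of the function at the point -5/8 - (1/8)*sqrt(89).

The factor k**2 + 5*k/4 - 1 splits as (k - a)(k - a') with a = -5/8 - (1/8)*sqrt(89), a' = -5/8 + (1/8)*sqrt(89). At the order-1 pole a set g(k) = (k - a)*f(k) = [7/(9*(k + 9/2))] / (k - a').
Simple pole: residue = g(a) at a = -5/8 - (1/8)*sqrt(89), which is -28/981 - (868/87309)*sqrt(89).

The residue is -28/981 - (868/87309)*sqrt(89).


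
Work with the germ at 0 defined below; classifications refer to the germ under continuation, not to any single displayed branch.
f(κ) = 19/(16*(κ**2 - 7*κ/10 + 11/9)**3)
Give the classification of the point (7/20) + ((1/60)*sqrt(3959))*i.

The denominator factor κ**2 - 7*κ/10 + 11/9 vanishes at (7/20) + ((1/60)*sqrt(3959))*i and appears to the power 3; the numerator there equals 19/16, nonzero, and no other factor vanishes.
Hence a pole whose order is the multiplicity, 3.

The point is a pole of order 3.


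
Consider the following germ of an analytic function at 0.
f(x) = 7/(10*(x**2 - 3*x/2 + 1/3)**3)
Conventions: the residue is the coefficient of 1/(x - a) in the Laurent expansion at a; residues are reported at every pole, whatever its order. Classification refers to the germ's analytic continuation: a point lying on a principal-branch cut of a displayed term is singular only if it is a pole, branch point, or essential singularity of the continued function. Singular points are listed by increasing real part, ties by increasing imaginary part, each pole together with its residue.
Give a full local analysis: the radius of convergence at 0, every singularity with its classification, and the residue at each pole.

Denominator factor (x**2 - 3*x/2 + 1/3)^3: discriminant 11/12, real irrational roots 3/4 + (1/12)*sqrt(33) and 3/4 - (1/12)*sqrt(33); poles of order 3, moduli 3/4 + (1/12)*sqrt(33) and 3/4 - (1/12)*sqrt(33).
The radius of convergence is the smallest modulus among the singular points: 3/4 - (1/12)*sqrt(33).
The factor x**2 - 3*x/2 + 1/3 splits as (x - a)(x - a') with a = 3/4 - (1/12)*sqrt(33), a' = 3/4 + (1/12)*sqrt(33). At the order-3 pole a set g(x) = (x - a)^3*f(x) = [7/10] / (x - a')^3.
Order-3 pole: residue = g''(a)/2; g''(3/4 - (1/12)*sqrt(33)) = -(12096/6655)*sqrt(33), so the residue is -(6048/6655)*sqrt(33).
The factor x**2 - 3*x/2 + 1/3 splits as (x - a)(x - a') with a = 3/4 + (1/12)*sqrt(33), a' = 3/4 - (1/12)*sqrt(33). At the order-3 pole a set g(x) = (x - a)^3*f(x) = [7/10] / (x - a')^3.
Order-3 pole: residue = g''(a)/2; g''(3/4 + (1/12)*sqrt(33)) = (12096/6655)*sqrt(33), so the residue is (6048/6655)*sqrt(33).
List the singular points by increasing real part (a conjugate pair: the negative imaginary part first).

Radius of convergence at 0: 3/4 - (1/12)*sqrt(33).
At 3/4 - (1/12)*sqrt(33): a pole of order 3; residue -(6048/6655)*sqrt(33).
At 3/4 + (1/12)*sqrt(33): a pole of order 3; residue (6048/6655)*sqrt(33).


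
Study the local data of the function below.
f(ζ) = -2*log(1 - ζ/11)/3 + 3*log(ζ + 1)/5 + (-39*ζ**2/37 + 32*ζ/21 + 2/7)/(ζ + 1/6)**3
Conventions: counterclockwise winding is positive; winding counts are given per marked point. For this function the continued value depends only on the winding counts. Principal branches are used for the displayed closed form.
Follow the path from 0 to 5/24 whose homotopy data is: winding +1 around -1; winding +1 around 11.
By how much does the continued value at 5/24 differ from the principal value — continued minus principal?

The rational part is single-valued and drops out of the difference; each branch term changes only by its own monodromy.
(3/5)*log(1 - ζ/(-1)): each positive loop around -1 adds 2*pi*i to the log, so winding +1 contributes (3/5)*(1)*2*pi*i = (6/5)*pi*i.
(-2/3)*log(1 - ζ/(11)): each positive loop around 11 adds 2*pi*i to the log, so winding +1 contributes (-2/3)*(1)*2*pi*i = -(4/3)*pi*i.
Summing the contributions at ζ = 5/24 gives -(2/15)*pi*i.

Continued minus principal equals -(2/15)*pi*i.
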